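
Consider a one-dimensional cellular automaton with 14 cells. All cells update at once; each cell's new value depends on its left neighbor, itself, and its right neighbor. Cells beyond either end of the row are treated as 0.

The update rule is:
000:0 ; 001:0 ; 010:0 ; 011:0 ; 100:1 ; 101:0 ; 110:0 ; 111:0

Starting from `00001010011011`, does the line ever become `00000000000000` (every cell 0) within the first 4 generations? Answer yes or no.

00000001000000
00000000100000
00000000010000
00000000001000
generation 4 is 00000000001000, still not uniform 0

no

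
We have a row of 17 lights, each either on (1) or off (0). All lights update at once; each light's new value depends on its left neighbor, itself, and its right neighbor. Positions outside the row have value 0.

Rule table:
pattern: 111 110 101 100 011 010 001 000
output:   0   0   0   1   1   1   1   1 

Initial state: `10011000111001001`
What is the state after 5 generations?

11110111100111111
10000100011100000
11111111110011111
10000000001110000
11111111111001111

11111111111001111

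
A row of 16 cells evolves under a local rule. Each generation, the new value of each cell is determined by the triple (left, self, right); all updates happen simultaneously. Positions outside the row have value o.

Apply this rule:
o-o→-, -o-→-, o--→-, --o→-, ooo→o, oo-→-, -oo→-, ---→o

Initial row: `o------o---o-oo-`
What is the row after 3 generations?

generation 1: --oooo---o------
generation 2: ---oo--o---oooo-
generation 3: -o-------o--oo--

-o-------o--oo--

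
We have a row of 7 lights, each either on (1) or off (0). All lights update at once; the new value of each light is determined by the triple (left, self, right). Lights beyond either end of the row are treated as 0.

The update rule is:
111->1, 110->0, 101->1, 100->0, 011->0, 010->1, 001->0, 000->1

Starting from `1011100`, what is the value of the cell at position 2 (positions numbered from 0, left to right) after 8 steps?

1101001
0011001
1000001
1011101
1101011
0011100
1001001
1001001
position 2 holds 0

0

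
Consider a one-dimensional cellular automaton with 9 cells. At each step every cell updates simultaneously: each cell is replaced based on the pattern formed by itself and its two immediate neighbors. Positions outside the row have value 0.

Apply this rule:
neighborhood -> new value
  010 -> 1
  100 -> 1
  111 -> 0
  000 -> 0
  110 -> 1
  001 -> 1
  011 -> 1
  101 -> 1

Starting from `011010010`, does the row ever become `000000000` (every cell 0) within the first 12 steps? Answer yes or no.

no

111111111
100000001
110000011
111000111
101101101
111111111  (repeats step 1; period 5)
step 12: 100000001
step 12 is 100000001, still not uniform 0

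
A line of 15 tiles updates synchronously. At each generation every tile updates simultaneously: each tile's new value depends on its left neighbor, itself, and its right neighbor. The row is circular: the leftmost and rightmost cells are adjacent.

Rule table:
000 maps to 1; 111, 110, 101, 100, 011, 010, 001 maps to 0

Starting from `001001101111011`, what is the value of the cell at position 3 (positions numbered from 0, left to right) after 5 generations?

0

000000000000000
111111111111111
000000000000000  (repeats generation 1; period 2)
generation 5: 000000000000000
position 3 holds 0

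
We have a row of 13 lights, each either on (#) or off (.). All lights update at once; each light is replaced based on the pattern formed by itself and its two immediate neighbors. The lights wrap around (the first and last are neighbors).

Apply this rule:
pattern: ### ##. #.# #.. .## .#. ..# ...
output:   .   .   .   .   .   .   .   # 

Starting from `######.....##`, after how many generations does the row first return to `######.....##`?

2

.......###...
######.....##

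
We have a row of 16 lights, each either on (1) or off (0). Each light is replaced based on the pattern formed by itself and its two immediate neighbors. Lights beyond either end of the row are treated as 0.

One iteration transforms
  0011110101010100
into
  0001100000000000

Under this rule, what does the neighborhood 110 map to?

0

At position 5 the neighborhood is 110; the next row has 0 there.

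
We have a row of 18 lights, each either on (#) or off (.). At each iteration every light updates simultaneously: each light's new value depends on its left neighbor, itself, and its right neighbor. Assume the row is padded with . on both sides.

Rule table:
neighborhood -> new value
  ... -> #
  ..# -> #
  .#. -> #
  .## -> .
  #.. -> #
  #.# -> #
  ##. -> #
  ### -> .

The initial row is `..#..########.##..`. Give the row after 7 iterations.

##.......##.######

#####.......##.###
....########.##..#
####.......##.####
...########.##...#
###.......##.#####
..########.##....#
##.......##.######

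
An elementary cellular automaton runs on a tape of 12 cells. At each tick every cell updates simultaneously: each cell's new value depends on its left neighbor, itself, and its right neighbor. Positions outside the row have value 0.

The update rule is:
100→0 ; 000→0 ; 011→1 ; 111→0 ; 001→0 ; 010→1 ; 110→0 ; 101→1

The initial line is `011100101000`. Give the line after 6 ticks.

010000100000

tick 1: 010000111000
tick 2: 010000100000
tick 3: 010000100000  (fixed point — unchanged through tick 6)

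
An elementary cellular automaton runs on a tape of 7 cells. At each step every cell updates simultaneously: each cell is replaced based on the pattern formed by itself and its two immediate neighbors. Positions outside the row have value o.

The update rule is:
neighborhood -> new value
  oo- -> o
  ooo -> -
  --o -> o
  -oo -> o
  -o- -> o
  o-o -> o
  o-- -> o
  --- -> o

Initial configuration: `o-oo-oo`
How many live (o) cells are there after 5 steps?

6

oooooo-
-----oo
oooooo-  (repeats step 1; period 2)
step 5: oooooo-
count of o: 6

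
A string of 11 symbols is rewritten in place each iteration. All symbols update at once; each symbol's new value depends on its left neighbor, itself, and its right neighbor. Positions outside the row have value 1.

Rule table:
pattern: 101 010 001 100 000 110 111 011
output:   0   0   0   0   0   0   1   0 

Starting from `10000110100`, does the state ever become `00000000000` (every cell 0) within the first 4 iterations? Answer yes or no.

00000000000
all cells are 0 at iteration 1

yes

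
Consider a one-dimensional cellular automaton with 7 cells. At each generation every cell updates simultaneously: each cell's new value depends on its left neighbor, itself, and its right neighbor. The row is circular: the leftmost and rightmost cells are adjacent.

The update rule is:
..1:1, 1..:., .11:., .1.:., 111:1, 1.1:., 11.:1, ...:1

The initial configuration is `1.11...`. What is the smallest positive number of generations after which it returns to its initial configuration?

...1.11
.11...1
..1.11.
11...1.
.1.11..
1...1.1
1.11...

7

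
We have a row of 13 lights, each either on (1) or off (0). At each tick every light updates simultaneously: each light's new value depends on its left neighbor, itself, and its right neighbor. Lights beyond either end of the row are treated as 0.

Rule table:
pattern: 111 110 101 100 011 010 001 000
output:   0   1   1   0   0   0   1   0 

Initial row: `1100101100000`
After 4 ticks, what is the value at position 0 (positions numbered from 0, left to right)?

tick 1: 0101010100000
tick 2: 1010101000000
tick 3: 0101010000000
tick 4: 1010100000000
position 0 holds 1

1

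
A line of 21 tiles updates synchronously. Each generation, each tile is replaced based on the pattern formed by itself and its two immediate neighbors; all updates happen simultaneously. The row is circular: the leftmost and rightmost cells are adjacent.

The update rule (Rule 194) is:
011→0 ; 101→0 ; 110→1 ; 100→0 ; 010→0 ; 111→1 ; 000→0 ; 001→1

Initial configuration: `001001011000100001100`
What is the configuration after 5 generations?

100010010000100000100

generation 1: 010010001001000010100
generation 2: 100100010010000100000
generation 3: 001000100100001000001
generation 4: 010001001000010000010
generation 5: 100010010000100000100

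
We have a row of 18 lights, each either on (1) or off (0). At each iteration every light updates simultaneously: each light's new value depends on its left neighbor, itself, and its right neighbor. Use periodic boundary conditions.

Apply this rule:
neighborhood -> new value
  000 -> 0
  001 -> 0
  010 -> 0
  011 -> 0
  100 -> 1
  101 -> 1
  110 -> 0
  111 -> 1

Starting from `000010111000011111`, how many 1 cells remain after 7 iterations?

100001010100001110
010000101010000101
101000010101000010
010100001010100001
101010000101010000
010101000010101000
001010100001010100
count of 1: 6

6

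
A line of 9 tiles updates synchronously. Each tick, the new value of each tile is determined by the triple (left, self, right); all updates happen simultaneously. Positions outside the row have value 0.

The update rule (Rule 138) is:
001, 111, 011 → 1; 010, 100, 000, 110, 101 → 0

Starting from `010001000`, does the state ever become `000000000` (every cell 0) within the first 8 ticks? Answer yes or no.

yes

tick 1: 100010000
tick 2: 000100000
tick 3: 001000000
tick 4: 010000000
tick 5: 100000000
tick 6: 000000000
all cells are 0 at tick 6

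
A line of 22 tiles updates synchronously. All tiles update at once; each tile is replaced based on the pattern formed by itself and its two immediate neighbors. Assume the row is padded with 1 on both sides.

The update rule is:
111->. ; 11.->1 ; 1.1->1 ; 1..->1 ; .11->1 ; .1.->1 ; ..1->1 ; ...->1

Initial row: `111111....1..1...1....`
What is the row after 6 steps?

111111................

.....11111111111111111
111111................
.....11111111111111111  (repeats step 1; period 2)
step 6: 111111................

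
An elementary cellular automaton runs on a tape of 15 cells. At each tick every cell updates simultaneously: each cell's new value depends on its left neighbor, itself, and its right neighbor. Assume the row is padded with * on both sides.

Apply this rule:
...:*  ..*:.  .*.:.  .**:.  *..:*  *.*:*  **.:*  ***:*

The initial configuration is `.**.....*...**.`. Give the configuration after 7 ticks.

*******.*****..

tick 1: *.*****..**..**
tick 2: **.*****..**..*
tick 3: ***.*****..**..
tick 4: ****.*****..**.
tick 5: *****.*****..**
tick 6: ******.*****..*
tick 7: *******.*****..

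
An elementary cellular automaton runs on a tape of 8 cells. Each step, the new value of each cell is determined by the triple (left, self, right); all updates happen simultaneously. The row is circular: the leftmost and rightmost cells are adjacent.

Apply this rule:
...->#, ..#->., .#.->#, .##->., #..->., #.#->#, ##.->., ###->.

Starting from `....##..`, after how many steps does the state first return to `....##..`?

2

###....#
....##..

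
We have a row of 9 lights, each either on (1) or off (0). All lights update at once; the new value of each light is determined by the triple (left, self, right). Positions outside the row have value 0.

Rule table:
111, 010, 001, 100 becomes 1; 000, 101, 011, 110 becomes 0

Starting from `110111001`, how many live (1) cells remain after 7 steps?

000010111
000110010
001001111
011110110
101100001
100010011
110111100
count of 1: 6

6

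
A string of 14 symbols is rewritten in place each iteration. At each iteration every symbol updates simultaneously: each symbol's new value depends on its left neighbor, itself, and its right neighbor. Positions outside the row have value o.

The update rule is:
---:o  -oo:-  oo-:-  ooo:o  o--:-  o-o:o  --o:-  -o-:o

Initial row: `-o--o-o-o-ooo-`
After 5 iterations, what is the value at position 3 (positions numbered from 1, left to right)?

o

oo--oooooo-o-o
o----oooo-ooo-
--oo--oo-o-o-o
--------ooooo-
-oooooo--ooo-o
position 3 holds o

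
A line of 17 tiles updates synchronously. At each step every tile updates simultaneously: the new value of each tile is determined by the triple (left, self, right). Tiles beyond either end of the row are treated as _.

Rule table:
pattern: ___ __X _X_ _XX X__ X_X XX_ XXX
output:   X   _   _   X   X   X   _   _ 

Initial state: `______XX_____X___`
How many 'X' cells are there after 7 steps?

8

XXXXX_X_XXXX__XXX
X____X_XX___X_X__
_XXX__XX_XX__X_XX
_X__X_X_XX_X__XX_
__X__X_XX_X_X_X_X
X__X__XX_X_X_X_X_
_X__X_X_X_X_X_X_X
count of X: 8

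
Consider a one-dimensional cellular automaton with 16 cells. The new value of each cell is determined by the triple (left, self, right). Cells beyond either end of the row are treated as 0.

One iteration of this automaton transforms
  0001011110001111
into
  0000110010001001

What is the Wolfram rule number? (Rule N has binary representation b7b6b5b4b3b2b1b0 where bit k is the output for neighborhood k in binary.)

position 6: 111 → 0  (bit 7 = 0)
position 8: 110 → 1  (bit 6 = 1)
position 4: 101 → 1  (bit 5 = 1)
position 9: 100 → 0  (bit 4 = 0)
position 5: 011 → 1  (bit 3 = 1)
position 3: 010 → 0  (bit 2 = 0)
position 2: 001 → 0  (bit 1 = 0)
position 0: 000 → 0  (bit 0 = 0)
bits b7..b0 = 01101000 = 104

104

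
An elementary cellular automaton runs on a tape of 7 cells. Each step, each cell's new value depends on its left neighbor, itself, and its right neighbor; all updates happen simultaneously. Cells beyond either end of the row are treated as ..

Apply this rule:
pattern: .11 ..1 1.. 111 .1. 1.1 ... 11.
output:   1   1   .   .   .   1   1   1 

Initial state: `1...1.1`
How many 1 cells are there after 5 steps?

5

..11.1.
11111..
1...1.1  (repeats step 0; period 3)
step 5: 11111..
count of 1: 5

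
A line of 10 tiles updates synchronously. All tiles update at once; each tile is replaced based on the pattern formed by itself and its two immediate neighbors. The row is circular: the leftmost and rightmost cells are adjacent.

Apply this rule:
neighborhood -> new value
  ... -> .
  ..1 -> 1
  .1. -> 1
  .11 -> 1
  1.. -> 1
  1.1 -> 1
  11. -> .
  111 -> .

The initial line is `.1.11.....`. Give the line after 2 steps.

1111.1....
1...111..1

1...111..1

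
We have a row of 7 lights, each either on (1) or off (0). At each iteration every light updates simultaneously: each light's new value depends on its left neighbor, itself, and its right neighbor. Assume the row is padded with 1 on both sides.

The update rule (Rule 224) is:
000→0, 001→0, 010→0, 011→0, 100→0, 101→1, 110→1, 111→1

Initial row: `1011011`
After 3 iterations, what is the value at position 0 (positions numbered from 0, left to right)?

1

iteration 1: 1101101
iteration 2: 1110110
iteration 3: 1111011
position 0 holds 1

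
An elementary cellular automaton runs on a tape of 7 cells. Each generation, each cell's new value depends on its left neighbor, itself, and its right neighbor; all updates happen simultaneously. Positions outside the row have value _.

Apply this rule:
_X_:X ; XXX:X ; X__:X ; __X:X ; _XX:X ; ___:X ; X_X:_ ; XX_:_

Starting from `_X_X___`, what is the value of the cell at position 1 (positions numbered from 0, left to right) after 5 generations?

generation 1: XX_XXXX
generation 2: X__XXX_
generation 3: XXXXX_X
generation 4: XXXX__X
generation 5: XXX_XXX
position 1 holds X

X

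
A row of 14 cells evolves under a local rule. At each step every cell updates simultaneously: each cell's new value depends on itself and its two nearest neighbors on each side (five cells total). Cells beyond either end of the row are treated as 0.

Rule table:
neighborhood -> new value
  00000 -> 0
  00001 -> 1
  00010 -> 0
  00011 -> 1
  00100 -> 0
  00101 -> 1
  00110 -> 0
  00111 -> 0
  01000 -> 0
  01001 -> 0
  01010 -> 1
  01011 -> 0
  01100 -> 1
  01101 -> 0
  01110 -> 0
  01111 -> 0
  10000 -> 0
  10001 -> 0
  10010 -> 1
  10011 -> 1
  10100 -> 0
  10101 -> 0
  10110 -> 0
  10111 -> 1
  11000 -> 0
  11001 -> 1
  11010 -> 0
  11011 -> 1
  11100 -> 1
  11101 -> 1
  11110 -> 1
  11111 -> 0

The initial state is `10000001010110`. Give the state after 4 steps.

00000101100010
00010100100000
01011001000000
01001110000000

01001110000000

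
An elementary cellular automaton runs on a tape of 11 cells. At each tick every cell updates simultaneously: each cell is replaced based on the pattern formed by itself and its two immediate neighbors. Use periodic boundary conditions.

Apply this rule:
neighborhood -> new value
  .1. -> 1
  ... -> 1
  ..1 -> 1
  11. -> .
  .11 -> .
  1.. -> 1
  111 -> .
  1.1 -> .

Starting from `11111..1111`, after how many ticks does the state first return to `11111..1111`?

2

.....11....
11111..1111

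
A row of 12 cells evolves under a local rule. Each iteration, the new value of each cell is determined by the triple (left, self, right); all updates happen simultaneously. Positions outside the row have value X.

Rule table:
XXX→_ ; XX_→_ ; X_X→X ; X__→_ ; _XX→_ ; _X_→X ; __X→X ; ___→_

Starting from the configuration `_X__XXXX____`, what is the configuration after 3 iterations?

XX_X_______X
__XX______X_
_X_______XXX

_X_______XXX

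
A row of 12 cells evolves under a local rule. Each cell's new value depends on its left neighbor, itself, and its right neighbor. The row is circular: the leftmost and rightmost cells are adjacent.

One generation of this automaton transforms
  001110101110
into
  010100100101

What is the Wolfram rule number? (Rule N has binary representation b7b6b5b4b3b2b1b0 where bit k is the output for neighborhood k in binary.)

150

position 3: 111 → 1  (bit 7 = 1)
position 4: 110 → 0  (bit 6 = 0)
position 5: 101 → 0  (bit 5 = 0)
position 11: 100 → 1  (bit 4 = 1)
position 2: 011 → 0  (bit 3 = 0)
position 6: 010 → 1  (bit 2 = 1)
position 1: 001 → 1  (bit 1 = 1)
position 0: 000 → 0  (bit 0 = 0)
bits b7..b0 = 10010110 = 150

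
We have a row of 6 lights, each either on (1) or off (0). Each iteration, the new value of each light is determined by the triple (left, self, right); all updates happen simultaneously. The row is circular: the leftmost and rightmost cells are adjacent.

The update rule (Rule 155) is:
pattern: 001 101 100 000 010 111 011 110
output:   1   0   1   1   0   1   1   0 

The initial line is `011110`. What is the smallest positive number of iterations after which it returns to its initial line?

iteration 1: 111101
iteration 2: 111001
iteration 3: 110111
iteration 4: 100111
iteration 5: 011111
iteration 6: 011110

6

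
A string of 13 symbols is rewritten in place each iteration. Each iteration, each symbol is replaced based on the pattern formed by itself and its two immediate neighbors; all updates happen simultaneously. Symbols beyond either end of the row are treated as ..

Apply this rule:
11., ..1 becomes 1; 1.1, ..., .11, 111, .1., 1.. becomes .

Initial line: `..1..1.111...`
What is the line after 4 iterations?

.1....1......

iteration 1: .1..1....1...
iteration 2: 1..1....1....
iteration 3: ..1....1.....
iteration 4: .1....1......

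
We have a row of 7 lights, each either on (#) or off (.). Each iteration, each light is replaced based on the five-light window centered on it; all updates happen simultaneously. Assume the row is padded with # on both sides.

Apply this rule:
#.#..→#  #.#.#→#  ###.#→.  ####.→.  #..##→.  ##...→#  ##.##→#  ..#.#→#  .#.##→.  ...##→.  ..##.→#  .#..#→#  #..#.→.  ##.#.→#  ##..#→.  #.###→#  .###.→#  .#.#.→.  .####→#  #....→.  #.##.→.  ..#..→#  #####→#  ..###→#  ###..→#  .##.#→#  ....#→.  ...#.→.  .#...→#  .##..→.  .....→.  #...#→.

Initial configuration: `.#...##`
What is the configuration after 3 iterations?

###..##
#.#..##
.###.##

.###.##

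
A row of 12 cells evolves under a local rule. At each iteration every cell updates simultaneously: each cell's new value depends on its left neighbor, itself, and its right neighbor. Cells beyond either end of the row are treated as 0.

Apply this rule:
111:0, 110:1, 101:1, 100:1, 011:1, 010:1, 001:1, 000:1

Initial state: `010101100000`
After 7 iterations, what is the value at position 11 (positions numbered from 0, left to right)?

111111111111
100000000001
111111111111  (repeats iteration 1; period 2)
iteration 7: 111111111111
position 11 holds 1

1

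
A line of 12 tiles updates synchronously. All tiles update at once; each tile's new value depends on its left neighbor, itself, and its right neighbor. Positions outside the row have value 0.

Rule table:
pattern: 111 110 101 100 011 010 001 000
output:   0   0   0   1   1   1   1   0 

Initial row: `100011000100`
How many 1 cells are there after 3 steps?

11

110110101110
100100101001
111111101111
count of 1: 11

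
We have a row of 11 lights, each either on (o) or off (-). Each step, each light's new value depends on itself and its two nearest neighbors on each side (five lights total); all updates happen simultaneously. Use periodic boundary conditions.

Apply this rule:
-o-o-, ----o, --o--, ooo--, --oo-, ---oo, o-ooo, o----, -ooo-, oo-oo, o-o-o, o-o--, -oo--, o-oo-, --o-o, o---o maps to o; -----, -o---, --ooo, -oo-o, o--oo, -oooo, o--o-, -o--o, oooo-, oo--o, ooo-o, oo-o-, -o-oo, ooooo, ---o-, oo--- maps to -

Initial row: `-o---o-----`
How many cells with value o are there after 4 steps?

step 1: -o-o-o-o--o
step 2: oooooooo--o
step 3: -------o---
step 4: -----o-o-o-
count of o: 3

3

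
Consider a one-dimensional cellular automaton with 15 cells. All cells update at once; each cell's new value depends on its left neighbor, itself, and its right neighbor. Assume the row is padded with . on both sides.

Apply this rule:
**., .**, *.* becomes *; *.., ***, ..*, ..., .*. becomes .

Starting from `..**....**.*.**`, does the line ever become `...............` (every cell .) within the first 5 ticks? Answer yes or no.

no

..**....***.***
..**....*.***.*
..**.....**.**.
..**.....*****.
..**.....*...*.
tick 5 is ..**.....*...*., still not uniform .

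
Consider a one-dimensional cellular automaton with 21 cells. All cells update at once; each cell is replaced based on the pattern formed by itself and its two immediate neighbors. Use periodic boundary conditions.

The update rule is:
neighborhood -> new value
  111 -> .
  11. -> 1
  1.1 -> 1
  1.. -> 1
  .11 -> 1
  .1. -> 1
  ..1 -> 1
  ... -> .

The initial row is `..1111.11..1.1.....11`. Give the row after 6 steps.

......111111..11.1111

111..1111111111...111
..1111........11.11..
.11..11......1111111.
11111111....11.....11
.......11..1111...11.
......111111..11.1111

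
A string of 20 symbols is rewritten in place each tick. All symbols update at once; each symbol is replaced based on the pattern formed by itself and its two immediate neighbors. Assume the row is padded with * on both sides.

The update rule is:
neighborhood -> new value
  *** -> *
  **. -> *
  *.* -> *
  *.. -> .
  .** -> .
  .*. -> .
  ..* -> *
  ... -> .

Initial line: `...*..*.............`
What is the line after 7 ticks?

**...........*.*.*.*

..*..*.............*
.*..*.............*.
*..*.............*.*
*.*.............*.*.
**.............*.*.*
**............*.*.*.
**...........*.*.*.*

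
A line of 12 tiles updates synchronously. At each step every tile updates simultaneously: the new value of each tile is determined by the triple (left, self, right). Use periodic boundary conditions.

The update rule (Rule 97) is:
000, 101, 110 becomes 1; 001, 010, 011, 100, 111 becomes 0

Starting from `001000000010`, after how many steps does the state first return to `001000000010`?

step 1: 100011111000
step 2: 001000001010
step 3: 100011100100
step 4: 001000100000
step 5: 100010001111
step 6: 101000100000
step 7: 010010001110
step 8: 000000100010
step 9: 111110001000
step 10: 000010100010
step 11: 111001001000
step 12: 001000000010

12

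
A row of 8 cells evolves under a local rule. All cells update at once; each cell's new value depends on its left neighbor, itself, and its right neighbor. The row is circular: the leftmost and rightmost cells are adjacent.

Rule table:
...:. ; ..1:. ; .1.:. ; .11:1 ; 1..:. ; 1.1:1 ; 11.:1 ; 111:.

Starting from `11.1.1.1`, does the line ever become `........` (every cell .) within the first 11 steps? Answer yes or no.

yes

.11.1.11
1111.111
...111..
...1.1..
....1...
........
all cells are . at step 6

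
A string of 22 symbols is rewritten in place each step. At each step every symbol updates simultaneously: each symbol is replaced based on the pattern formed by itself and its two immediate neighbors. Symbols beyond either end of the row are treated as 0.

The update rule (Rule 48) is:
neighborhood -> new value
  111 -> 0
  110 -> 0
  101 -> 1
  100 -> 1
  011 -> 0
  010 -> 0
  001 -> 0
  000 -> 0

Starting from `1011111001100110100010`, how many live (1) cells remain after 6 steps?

4

0100000100010001010001
0010000010001000101000
0001000001000100010100
0000100000100010001010
0000010000010001000101
0000001000001000100010
count of 1: 4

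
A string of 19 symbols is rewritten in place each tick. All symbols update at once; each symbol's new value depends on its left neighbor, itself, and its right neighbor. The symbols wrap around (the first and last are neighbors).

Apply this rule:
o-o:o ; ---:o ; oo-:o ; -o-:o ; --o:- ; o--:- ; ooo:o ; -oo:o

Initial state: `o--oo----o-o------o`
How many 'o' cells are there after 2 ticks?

17

tick 1: o--oo-oo-ooo-oooo-o
tick 2: o--oooooooooooooooo
count of o: 17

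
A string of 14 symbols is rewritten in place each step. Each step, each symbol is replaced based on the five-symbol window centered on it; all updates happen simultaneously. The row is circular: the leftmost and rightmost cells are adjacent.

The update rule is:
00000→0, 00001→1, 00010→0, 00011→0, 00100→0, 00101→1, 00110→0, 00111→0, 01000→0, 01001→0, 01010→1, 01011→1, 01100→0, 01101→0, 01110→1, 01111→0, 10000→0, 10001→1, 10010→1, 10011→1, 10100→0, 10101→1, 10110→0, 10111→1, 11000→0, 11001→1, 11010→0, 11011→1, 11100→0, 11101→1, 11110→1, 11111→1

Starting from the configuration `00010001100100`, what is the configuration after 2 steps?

step 1: 01000100011000
step 2: 00010001000001

00010001000001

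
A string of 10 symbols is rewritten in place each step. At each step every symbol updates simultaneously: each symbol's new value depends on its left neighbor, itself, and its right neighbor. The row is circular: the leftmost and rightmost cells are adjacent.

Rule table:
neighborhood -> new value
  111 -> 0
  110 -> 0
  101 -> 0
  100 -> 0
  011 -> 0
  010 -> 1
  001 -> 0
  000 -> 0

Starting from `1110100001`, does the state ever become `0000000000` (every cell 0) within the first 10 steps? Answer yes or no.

step 1: 0000100000
step 2: 0000100000  (fixed point — unchanged through step 10)
step 10 is 0000100000, still not uniform 0

no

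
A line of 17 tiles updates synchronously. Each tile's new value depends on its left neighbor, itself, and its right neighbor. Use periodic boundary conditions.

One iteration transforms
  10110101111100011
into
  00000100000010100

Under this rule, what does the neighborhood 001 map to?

At position 14 the neighborhood is 001; the next row has 1 there.

1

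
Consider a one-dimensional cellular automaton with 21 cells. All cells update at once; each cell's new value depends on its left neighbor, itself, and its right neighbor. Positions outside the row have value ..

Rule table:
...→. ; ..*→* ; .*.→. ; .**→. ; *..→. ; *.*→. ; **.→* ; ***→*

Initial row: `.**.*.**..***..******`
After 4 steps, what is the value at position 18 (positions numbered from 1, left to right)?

.

*.*....*.*.**.*.*****
......*.....*....****
.....*.....*....*.***
....*.....*....*...**
position 18 holds .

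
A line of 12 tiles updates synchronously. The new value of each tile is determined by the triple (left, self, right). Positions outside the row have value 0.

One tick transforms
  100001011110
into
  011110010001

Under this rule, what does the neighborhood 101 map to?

0

At position 6 the neighborhood is 101; the next row has 0 there.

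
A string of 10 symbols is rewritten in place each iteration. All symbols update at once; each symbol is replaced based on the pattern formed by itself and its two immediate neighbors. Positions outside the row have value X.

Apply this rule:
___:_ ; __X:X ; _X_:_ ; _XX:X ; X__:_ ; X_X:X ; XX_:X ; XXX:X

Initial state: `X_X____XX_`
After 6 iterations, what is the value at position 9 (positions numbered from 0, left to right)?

X

XX____XXXX
XX___XXXXX
XX__XXXXXX
XX_XXXXXXX
XXXXXXXXXX
XXXXXXXXXX
position 9 holds X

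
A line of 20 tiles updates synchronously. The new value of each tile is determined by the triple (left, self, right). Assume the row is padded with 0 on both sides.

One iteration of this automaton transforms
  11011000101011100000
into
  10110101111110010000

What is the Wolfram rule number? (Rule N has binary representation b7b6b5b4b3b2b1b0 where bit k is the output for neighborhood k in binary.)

position 13: 111 → 0  (bit 7 = 0)
position 1: 110 → 0  (bit 6 = 0)
position 2: 101 → 1  (bit 5 = 1)
position 5: 100 → 1  (bit 4 = 1)
position 0: 011 → 1  (bit 3 = 1)
position 8: 010 → 1  (bit 2 = 1)
position 7: 001 → 1  (bit 1 = 1)
position 6: 000 → 0  (bit 0 = 0)
bits b7..b0 = 00111110 = 62

62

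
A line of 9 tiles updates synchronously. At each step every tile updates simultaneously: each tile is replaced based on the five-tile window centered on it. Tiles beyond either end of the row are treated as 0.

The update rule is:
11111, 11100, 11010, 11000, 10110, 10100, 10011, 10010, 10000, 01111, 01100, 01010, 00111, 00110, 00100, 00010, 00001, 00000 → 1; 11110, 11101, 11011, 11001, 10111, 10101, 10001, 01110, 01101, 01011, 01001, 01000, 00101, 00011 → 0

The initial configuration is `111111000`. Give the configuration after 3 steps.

111101111
110000101
111111011

111111011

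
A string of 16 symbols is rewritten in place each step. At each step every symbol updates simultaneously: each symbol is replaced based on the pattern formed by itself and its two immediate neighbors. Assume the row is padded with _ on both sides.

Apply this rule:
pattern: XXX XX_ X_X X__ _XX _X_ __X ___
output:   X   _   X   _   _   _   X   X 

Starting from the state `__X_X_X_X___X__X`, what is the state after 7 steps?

XX__X__X__X__XX_

XX_X_X_X__XX__X_
__X_X_X__X___X__
XX_X_X__X__XX__X
__X_X__X__X___X_
XX_X__X__X__XX__
__X__X__X__X___X
XX__X__X__X__XX_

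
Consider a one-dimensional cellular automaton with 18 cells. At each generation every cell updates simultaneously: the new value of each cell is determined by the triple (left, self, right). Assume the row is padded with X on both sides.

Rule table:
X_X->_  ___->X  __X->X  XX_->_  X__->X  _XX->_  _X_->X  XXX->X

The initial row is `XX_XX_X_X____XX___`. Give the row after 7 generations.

__XX___X_XXX_X___X

X_____X_XXXXX__XXX
_XXXXXX__XXX_XX_XX
__XXXX_XX_X______X
XX_XX_____XXXXXXX_
X____XXXXX_XXXXX__
_XXXX_XXX___XXX_XX
__XX___X_XXX_X___X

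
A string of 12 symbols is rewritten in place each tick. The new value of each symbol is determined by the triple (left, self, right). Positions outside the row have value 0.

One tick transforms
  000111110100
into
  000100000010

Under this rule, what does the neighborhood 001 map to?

0

At position 2 the neighborhood is 001; the next row has 0 there.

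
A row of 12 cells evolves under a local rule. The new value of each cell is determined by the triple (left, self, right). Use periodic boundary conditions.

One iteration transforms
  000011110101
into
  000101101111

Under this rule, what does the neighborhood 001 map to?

At position 3 the neighborhood is 001; the next row has 1 there.

1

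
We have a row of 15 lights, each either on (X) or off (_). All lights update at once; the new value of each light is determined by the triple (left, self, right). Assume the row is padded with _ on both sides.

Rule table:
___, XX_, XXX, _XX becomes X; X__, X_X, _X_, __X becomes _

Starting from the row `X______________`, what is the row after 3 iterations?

__XXXXXXXXXXXXX

__XXXXXXXXXXXXX
X_XXXXXXXXXXXXX
__XXXXXXXXXXXXX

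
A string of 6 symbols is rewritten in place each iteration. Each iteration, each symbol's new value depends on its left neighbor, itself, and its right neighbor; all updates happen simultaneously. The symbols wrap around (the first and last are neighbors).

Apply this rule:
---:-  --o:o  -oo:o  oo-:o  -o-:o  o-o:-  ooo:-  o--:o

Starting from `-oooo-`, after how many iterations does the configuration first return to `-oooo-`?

2

oo--oo
-oooo-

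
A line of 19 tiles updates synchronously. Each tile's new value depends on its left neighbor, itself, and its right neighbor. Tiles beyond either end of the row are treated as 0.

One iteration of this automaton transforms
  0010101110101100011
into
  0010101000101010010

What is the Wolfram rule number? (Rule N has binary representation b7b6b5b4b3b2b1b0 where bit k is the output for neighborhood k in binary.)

position 7: 111 → 0  (bit 7 = 0)
position 8: 110 → 0  (bit 6 = 0)
position 3: 101 → 0  (bit 5 = 0)
position 14: 100 → 1  (bit 4 = 1)
position 6: 011 → 1  (bit 3 = 1)
position 2: 010 → 1  (bit 2 = 1)
position 1: 001 → 0  (bit 1 = 0)
position 0: 000 → 0  (bit 0 = 0)
bits b7..b0 = 00011100 = 28

28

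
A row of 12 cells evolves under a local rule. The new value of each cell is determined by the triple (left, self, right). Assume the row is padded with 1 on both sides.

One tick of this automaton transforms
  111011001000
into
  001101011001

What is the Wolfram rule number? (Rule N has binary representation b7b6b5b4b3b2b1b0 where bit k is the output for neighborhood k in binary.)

position 0: 111 → 0  (bit 7 = 0)
position 2: 110 → 1  (bit 6 = 1)
position 3: 101 → 1  (bit 5 = 1)
position 6: 100 → 0  (bit 4 = 0)
position 4: 011 → 0  (bit 3 = 0)
position 8: 010 → 1  (bit 2 = 1)
position 7: 001 → 1  (bit 1 = 1)
position 10: 000 → 0  (bit 0 = 0)
bits b7..b0 = 01100110 = 102

102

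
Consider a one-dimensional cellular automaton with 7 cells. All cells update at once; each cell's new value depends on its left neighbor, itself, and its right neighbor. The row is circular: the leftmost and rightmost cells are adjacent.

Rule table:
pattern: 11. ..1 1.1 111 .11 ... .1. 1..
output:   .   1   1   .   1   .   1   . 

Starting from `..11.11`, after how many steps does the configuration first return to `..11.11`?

.11.11.
11.11..
1.11..1
.11..11
11..11.
1..11.1
..11.11

7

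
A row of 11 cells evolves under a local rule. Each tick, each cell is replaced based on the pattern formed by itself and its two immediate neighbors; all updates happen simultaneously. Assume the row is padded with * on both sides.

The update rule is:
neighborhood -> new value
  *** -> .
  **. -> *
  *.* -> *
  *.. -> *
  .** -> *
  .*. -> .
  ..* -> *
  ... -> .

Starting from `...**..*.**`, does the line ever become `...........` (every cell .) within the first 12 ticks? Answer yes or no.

*.*****.**.
***...*****
..**.**....
********..*
.......****
*.....**...
**...****.*
.**.**..***
*********..
........***
*......**..
**....*****
tick 12 is **....*****, still not uniform .

no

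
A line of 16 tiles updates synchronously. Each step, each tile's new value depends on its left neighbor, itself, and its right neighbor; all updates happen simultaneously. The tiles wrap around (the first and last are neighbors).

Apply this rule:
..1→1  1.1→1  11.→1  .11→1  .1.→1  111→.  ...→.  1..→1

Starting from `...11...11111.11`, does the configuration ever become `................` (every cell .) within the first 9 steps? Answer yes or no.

1.1111.11...1111
111..11111.11...
1.1111...11111.1
111..11.11...111
..111111111.11..
.11.......11111.
1111.....11...11
...11...1111.11.
..1111.11..11111
step 9 is ..1111.11..11111, still not uniform .

no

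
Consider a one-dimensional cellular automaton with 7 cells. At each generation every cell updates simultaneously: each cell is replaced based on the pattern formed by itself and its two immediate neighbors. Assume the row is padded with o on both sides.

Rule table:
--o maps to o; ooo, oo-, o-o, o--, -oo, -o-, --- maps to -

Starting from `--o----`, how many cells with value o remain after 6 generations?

2

-o----o
-----o-
----o--
---o--o
--o--o-
-o--o--
count of o: 2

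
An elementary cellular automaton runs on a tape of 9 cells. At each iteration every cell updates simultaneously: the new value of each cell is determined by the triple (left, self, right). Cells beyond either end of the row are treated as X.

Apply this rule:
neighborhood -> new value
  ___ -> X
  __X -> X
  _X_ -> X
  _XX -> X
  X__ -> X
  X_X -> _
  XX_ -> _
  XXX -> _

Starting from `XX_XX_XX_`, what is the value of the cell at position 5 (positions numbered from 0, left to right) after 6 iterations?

iteration 1: ___X__X__
iteration 2: XXXXXXXXX
iteration 3: _________
iteration 4: XXXXXXXXX  (repeats iteration 2; period 2)
iteration 6: XXXXXXXXX
position 5 holds X

X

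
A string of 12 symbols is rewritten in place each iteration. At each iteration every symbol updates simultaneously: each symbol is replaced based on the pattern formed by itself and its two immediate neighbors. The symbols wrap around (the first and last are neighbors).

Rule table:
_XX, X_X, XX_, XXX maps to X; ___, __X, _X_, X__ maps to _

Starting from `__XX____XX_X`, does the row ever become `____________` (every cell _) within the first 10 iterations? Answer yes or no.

no

iteration 1: __XX____XXX_
iteration 2: __XX____XXX_  (fixed point — unchanged through iteration 10)
iteration 10 is __XX____XXX_, still not uniform _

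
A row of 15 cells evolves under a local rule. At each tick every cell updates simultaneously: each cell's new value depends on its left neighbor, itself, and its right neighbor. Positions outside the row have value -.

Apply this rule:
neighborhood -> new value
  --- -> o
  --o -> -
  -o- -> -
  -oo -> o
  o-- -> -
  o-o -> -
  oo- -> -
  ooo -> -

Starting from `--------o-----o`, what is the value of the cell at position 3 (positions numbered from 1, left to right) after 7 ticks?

-

tick 1: ooooooo---ooo--
tick 2: o-------o-o---o
tick 3: --ooooo-----o--
tick 4: o-o-----ooo---o
tick 5: ----ooo-o---o--
tick 6: ooo-o-----o---o
tick 7: o-----ooo---o--
position 3 holds -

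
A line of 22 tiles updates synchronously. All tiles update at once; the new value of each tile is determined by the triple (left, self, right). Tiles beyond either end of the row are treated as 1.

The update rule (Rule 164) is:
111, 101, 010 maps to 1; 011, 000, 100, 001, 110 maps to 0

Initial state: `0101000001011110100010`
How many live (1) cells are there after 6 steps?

1111000001101101100011
1110000000010010000001
1100000000010010000000
1000000000010010000000
0000000000010010000000
0000000000010010000000
count of 1: 2

2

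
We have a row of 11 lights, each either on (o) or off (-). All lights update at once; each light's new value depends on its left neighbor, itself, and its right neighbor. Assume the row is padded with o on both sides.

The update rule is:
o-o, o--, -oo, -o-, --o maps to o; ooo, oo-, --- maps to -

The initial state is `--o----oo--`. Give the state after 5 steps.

oo--oo--oo-

oooo--oo-oo
----ooo-oo-
o--oo--oo-o
-ooo-ooo-oo
oo--oo--oo-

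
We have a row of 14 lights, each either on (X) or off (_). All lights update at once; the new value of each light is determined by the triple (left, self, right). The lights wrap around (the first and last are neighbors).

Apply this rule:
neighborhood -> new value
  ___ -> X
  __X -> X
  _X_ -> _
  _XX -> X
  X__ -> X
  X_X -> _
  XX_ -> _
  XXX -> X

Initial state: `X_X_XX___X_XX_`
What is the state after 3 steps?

____X_XXX__X__
XXXX__XX_XX_XX
XXX_XXX__X__XX

XXX_XXX__X__XX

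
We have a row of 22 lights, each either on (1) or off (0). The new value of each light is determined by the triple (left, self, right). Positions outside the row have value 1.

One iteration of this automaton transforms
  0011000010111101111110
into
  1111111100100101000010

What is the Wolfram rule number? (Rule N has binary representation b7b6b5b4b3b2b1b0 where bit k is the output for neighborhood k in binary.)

91

position 11: 111 → 0  (bit 7 = 0)
position 3: 110 → 1  (bit 6 = 1)
position 9: 101 → 0  (bit 5 = 0)
position 0: 100 → 1  (bit 4 = 1)
position 2: 011 → 1  (bit 3 = 1)
position 8: 010 → 0  (bit 2 = 0)
position 1: 001 → 1  (bit 1 = 1)
position 5: 000 → 1  (bit 0 = 1)
bits b7..b0 = 01011011 = 91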